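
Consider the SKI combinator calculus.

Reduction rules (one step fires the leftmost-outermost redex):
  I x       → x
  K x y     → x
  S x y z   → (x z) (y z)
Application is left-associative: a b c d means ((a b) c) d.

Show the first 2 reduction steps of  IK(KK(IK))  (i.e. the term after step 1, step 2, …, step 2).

Answer: after 2 steps: KK

Derivation:
  start: IK(KK(IK))
  step 1: K(KK(IK))
  step 2: KK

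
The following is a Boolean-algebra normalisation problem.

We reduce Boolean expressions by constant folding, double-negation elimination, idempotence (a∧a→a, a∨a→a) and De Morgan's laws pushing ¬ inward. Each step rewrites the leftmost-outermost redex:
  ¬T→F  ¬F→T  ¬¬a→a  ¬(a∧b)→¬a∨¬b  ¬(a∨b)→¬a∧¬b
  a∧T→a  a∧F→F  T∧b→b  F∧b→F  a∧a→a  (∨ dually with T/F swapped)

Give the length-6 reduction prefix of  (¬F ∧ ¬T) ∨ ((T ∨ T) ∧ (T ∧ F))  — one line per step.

  start: (¬F ∧ ¬T) ∨ ((T ∨ T) ∧ (T ∧ F))
  [1] (T ∧ ¬T) ∨ ((T ∨ T) ∧ (T ∧ F))
  [2] ¬T ∨ ((T ∨ T) ∧ (T ∧ F))
  [3] F ∨ ((T ∨ T) ∧ (T ∧ F))
  [4] (T ∨ T) ∧ (T ∧ F)
  [5] T ∧ (T ∧ F)
  [6] T ∧ F

Answer: after 6 steps: T ∧ F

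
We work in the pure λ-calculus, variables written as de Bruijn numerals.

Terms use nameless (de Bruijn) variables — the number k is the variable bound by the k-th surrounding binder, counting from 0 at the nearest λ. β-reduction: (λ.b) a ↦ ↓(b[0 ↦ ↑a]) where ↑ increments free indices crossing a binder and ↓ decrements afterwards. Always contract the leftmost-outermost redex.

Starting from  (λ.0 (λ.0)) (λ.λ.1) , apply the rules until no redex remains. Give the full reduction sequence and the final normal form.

Answer: normal form = λ.λ.0  (in 2 steps)

Derivation:
  start: (λ.0 (λ.0)) (λ.λ.1)
  [1] (λ.λ.1) (λ.0)
  [2] λ.λ.0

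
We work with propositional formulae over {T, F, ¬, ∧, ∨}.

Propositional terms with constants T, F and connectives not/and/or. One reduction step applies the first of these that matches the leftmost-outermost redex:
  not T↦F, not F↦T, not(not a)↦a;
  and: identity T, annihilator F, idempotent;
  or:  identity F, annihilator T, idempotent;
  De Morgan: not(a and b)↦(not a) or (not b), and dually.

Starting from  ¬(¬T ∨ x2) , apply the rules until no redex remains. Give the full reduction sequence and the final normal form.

  start: ¬(¬T ∨ x2)
  step 1: ¬¬T ∧ ¬x2
  step 2: T ∧ ¬x2
  step 3: ¬x2

Answer: normal form = ¬x2  (in 3 steps)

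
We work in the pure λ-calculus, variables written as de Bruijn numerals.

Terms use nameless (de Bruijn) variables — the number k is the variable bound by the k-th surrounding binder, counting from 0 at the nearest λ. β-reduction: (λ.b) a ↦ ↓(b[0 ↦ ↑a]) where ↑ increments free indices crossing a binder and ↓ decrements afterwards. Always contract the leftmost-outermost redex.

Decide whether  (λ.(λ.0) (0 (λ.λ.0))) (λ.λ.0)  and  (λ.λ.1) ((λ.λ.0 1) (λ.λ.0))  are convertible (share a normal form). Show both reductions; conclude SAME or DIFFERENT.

Answer: DIFFERENT — A ⇓ λ.0, B ⇓ λ.λ.0 (λ.λ.0)

Reduction:
Term A:
  start: (λ.(λ.0) (0 (λ.λ.0))) (λ.λ.0)
  [1] (λ.0) ((λ.λ.0) (λ.λ.0))
  [2] (λ.λ.0) (λ.λ.0)
  [3] λ.0

Term B:
  start: (λ.λ.1) ((λ.λ.0 1) (λ.λ.0))
  [1] λ.(λ.λ.0 1) (λ.λ.0)
  [2] λ.λ.0 (λ.λ.0)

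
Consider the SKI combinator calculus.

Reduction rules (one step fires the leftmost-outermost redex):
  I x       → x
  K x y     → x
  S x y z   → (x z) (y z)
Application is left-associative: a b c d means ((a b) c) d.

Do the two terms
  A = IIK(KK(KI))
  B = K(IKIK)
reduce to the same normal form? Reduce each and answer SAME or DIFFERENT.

Answer: DIFFERENT — A ⇓ KK, B ⇓ KI

Reduction:
Term A:
  start: IIK(KK(KI))
  step 1: IK(KK(KI))
  step 2: K(KK(KI))
  step 3: KK

Term B:
  start: K(IKIK)
  step 1: K(KIK)
  step 2: KI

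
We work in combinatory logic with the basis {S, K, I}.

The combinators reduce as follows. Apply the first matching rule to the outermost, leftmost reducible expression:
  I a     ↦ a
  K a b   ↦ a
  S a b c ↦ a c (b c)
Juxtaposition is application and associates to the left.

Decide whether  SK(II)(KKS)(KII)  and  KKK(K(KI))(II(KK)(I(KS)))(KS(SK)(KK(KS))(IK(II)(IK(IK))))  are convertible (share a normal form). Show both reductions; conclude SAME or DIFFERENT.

Term A:
  start: SK(II)(KKS)(KII)
  step 1: K(KKS)(II(KKS))(KII)
  step 2: KKS(KII)
  step 3: K(KII)
  step 4: KI

Term B:
  start: KKK(K(KI))(II(KK)(I(KS)))(KS(SK)(KK(KS))(IK(II)(IK(IK))))
  step 1: K(K(KI))(II(KK)(I(KS)))(KS(SK)(KK(KS))(IK(II)(IK(IK))))
  step 2: K(KI)(KS(SK)(KK(KS))(IK(II)(IK(IK))))
  step 3: KI

Answer: SAME — A ⇓ KI, B ⇓ KI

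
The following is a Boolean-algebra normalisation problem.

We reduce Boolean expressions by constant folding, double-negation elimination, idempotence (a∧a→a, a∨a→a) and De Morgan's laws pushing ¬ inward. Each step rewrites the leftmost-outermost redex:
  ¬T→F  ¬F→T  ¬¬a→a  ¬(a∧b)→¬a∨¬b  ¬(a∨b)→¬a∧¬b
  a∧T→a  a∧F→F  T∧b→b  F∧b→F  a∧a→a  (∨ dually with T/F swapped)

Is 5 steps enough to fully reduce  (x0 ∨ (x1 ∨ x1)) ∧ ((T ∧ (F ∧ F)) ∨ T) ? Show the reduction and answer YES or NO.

  start: (x0 ∨ (x1 ∨ x1)) ∧ ((T ∧ (F ∧ F)) ∨ T)
  [1] (x0 ∨ x1) ∧ ((T ∧ (F ∧ F)) ∨ T)
  [2] (x0 ∨ x1) ∧ T
  [3] x0 ∨ x1

Answer: YES — reaches normal form x0 ∨ x1 in 3 ≤ 5 steps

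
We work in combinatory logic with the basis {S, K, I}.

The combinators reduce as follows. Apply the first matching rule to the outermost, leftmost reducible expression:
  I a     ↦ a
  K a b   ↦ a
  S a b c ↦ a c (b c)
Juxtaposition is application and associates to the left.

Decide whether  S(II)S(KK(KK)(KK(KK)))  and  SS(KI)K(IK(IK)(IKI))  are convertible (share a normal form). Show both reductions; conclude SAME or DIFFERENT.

Answer: SAME — A ⇓ K, B ⇓ K

Derivation:
Term A:
  start: S(II)S(KK(KK)(KK(KK)))
  →1  II(KK(KK)(KK(KK)))(S(KK(KK)(KK(KK))))
  →2  I(KK(KK)(KK(KK)))(S(KK(KK)(KK(KK))))
  →3  KK(KK)(KK(KK))(S(KK(KK)(KK(KK))))
  →4  K(KK(KK))(S(KK(KK)(KK(KK))))
  →5  KK(KK)
  →6  K

Term B:
  start: SS(KI)K(IK(IK)(IKI))
  →1  SK(KIK)(IK(IK)(IKI))
  →2  K(IK(IK)(IKI))(KIK(IK(IK)(IKI)))
  →3  IK(IK)(IKI)
  →4  K(IK)(IKI)
  →5  IK
  →6  K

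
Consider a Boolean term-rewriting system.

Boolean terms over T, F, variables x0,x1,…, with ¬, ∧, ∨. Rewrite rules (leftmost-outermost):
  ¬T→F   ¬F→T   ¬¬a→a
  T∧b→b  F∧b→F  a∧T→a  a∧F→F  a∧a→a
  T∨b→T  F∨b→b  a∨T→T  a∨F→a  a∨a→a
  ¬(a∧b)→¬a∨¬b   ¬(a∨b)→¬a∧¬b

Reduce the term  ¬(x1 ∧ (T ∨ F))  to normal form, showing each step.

  start: ¬(x1 ∧ (T ∨ F))
  [1] ¬x1 ∨ ¬(T ∨ F)
  [2] ¬x1 ∨ (¬T ∧ ¬F)
  [3] ¬x1 ∨ (F ∧ ¬F)
  [4] ¬x1 ∨ F
  [5] ¬x1

Answer: normal form = ¬x1  (in 5 steps)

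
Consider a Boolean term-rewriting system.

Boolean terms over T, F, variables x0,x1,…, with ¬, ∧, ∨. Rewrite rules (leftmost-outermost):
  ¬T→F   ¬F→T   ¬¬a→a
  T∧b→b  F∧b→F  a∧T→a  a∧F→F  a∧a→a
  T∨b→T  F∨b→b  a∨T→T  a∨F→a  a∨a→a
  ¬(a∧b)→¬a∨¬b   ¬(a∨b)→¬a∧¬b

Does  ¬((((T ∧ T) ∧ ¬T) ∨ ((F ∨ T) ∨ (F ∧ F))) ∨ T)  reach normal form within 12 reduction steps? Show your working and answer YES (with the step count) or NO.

  start: ¬((((T ∧ T) ∧ ¬T) ∨ ((F ∨ T) ∨ (F ∧ F))) ∨ T)
  [1] ¬(((T ∧ T) ∧ ¬T) ∨ ((F ∨ T) ∨ (F ∧ F))) ∧ ¬T
  [2] (¬((T ∧ T) ∧ ¬T) ∧ ¬((F ∨ T) ∨ (F ∧ F))) ∧ ¬T
  [3] ((¬(T ∧ T) ∨ ¬¬T) ∧ ¬((F ∨ T) ∨ (F ∧ F))) ∧ ¬T
  [4] (((¬T ∨ ¬T) ∨ ¬¬T) ∧ ¬((F ∨ T) ∨ (F ∧ F))) ∧ ¬T
  [5] ((¬T ∨ ¬¬T) ∧ ¬((F ∨ T) ∨ (F ∧ F))) ∧ ¬T
  [6] ((F ∨ ¬¬T) ∧ ¬((F ∨ T) ∨ (F ∧ F))) ∧ ¬T
  [7] (¬¬T ∧ ¬((F ∨ T) ∨ (F ∧ F))) ∧ ¬T
  [8] (T ∧ ¬((F ∨ T) ∨ (F ∧ F))) ∧ ¬T
  [9] ¬((F ∨ T) ∨ (F ∧ F)) ∧ ¬T
  [10] (¬(F ∨ T) ∧ ¬(F ∧ F)) ∧ ¬T
  [11] ((¬F ∧ ¬T) ∧ ¬(F ∧ F)) ∧ ¬T
  [12] ((T ∧ ¬T) ∧ ¬(F ∧ F)) ∧ ¬T

Answer: NO — after 12 steps the term is ((T ∧ ¬T) ∧ ¬(F ∧ F)) ∧ ¬T, not yet normal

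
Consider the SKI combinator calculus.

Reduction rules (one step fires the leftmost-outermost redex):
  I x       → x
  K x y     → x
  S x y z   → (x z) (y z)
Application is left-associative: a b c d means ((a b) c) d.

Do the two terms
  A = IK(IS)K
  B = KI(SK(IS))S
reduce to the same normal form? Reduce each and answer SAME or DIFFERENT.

Term A:
  start: IK(IS)K
  [1] K(IS)K
  [2] IS
  [3] S

Term B:
  start: KI(SK(IS))S
  [1] IS
  [2] S

Answer: SAME — A ⇓ S, B ⇓ S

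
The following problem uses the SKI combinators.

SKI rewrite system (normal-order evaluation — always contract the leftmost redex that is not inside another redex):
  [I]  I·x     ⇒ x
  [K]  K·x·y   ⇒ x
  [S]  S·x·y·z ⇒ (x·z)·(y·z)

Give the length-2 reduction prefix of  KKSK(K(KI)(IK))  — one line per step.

  start: KKSK(K(KI)(IK))
  [1] KK(K(KI)(IK))
  [2] K

Answer: after 2 steps: K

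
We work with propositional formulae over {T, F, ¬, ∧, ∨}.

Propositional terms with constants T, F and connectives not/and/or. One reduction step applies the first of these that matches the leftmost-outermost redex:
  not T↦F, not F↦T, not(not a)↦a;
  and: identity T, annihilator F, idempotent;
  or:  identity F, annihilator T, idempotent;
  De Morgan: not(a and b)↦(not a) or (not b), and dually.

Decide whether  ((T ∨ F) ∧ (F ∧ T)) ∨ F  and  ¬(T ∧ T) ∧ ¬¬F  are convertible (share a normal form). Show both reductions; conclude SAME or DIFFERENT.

Answer: SAME — A ⇓ F, B ⇓ F

Derivation:
Term A:
  start: ((T ∨ F) ∧ (F ∧ T)) ∨ F
  →1  (T ∨ F) ∧ (F ∧ T)
  →2  T ∧ (F ∧ T)
  →3  F ∧ T
  →4  F

Term B:
  start: ¬(T ∧ T) ∧ ¬¬F
  →1  (¬T ∨ ¬T) ∧ ¬¬F
  →2  ¬T ∧ ¬¬F
  →3  F ∧ ¬¬F
  →4  F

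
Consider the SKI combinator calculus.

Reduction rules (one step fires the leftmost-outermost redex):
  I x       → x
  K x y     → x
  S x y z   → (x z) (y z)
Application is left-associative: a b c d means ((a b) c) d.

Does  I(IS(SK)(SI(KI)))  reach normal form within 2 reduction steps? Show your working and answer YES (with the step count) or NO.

Answer: YES — reaches normal form S(SK)(SI(KI)) in 2 ≤ 2 steps

Derivation:
  start: I(IS(SK)(SI(KI)))
  [1] IS(SK)(SI(KI))
  [2] S(SK)(SI(KI))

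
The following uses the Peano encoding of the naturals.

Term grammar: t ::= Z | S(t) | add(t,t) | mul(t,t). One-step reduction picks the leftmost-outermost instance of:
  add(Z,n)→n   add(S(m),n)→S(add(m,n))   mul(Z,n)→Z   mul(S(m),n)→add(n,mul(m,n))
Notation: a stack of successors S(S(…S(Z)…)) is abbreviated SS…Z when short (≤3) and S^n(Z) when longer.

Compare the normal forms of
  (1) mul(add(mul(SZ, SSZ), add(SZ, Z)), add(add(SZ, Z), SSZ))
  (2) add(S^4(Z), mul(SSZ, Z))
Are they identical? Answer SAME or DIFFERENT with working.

Answer: DIFFERENT — A ⇓ S^9(Z), B ⇓ S^4(Z)

Derivation:
Term A:
  start: mul(add(mul(SZ, SSZ), add(SZ, Z)), add(add(SZ, Z), SSZ))
  step 1: mul(add(add(SSZ, mul(Z, SSZ)), add(SZ, Z)), add(add(SZ, Z), SSZ))
  step 2: mul(add(S(add(SZ, mul(Z, SSZ))), add(SZ, Z)), add(add(SZ, Z), SSZ))
  step 3: mul(S(add(add(SZ, mul(Z, SSZ)), add(SZ, Z))), add(add(SZ, Z), SSZ))
  step 4: add(add(add(SZ, Z), SSZ), mul(add(add(SZ, mul(Z, SSZ)), add(SZ, Z)), add(add(SZ, Z), SSZ)))
  step 5: add(add(S(add(Z, Z)), SSZ), mul(add(add(SZ, mul(Z, SSZ)), add(SZ, Z)), add(add(SZ, Z), SSZ)))
  step 6: add(S(add(add(Z, Z), SSZ)), mul(add(add(SZ, mul(Z, SSZ)), add(SZ, Z)), add(add(SZ, Z), SSZ)))
  step 7: S(add(add(add(Z, Z), SSZ), mul(add(add(SZ, mul(Z, SSZ)), add(SZ, Z)), add(add(SZ, Z), SSZ))))
  step 8: S(add(add(Z, SSZ), mul(add(add(SZ, mul(Z, SSZ)), add(SZ, Z)), add(add(SZ, Z), SSZ))))
  step 9: S(add(SSZ, mul(add(add(SZ, mul(Z, SSZ)), add(SZ, Z)), add(add(SZ, Z), SSZ))))
  step 10: S(S(add(SZ, mul(add(add(SZ, mul(Z, SSZ)), add(SZ, Z)), add(add(SZ, Z), SSZ)))))
  step 11: S(S(S(add(Z, mul(add(add(SZ, mul(Z, SSZ)), add(SZ, Z)), add(add(SZ, Z), SSZ))))))
  step 12: S(S(S(mul(add(add(SZ, mul(Z, SSZ)), add(SZ, Z)), add(add(SZ, Z), SSZ)))))
  step 13: S(S(S(mul(add(S(add(Z, mul(Z, SSZ))), add(SZ, Z)), add(add(SZ, Z), SSZ)))))
  step 14: S(S(S(mul(S(add(add(Z, mul(Z, SSZ)), add(SZ, Z))), add(add(SZ, Z), SSZ)))))
  step 15: S(S(S(add(add(add(SZ, Z), SSZ), mul(add(add(Z, mul(Z, SSZ)), add(SZ, Z)), add(add(SZ, Z), SSZ))))))
  step 16: S(S(S(add(add(S(add(Z, Z)), SSZ), mul(add(add(Z, mul(Z, SSZ)), add(SZ, Z)), add(add(SZ, Z), SSZ))))))
  step 17: S(S(S(add(S(add(add(Z, Z), SSZ)), mul(add(add(Z, mul(Z, SSZ)), add(SZ, Z)), add(add(SZ, Z), SSZ))))))
  step 18: S(S(S(S(add(add(add(Z, Z), SSZ), mul(add(add(Z, mul(Z, SSZ)), add(SZ, Z)), add(add(SZ, Z), SSZ)))))))
  step 19: S(S(S(S(add(add(Z, SSZ), mul(add(add(Z, mul(Z, SSZ)), add(SZ, Z)), add(add(SZ, Z), SSZ)))))))
  step 20: S(S(S(S(add(SSZ, mul(add(add(Z, mul(Z, SSZ)), add(SZ, Z)), add(add(SZ, Z), SSZ)))))))
  step 21: S(S(S(S(S(add(SZ, mul(add(add(Z, mul(Z, SSZ)), add(SZ, Z)), add(add(SZ, Z), SSZ))))))))
  step 22: S(S(S(S(S(S(add(Z, mul(add(add(Z, mul(Z, SSZ)), add(SZ, Z)), add(add(SZ, Z), SSZ)))))))))
  step 23: S(S(S(S(S(S(mul(add(add(Z, mul(Z, SSZ)), add(SZ, Z)), add(add(SZ, Z), SSZ))))))))
  step 24: S(S(S(S(S(S(mul(add(mul(Z, SSZ), add(SZ, Z)), add(add(SZ, Z), SSZ))))))))
  step 25: S(S(S(S(S(S(mul(add(Z, add(SZ, Z)), add(add(SZ, Z), SSZ))))))))
  step 26: S(S(S(S(S(S(mul(add(SZ, Z), add(add(SZ, Z), SSZ))))))))
  step 27: S(S(S(S(S(S(mul(S(add(Z, Z)), add(add(SZ, Z), SSZ))))))))
  step 28: S(S(S(S(S(S(add(add(add(SZ, Z), SSZ), mul(add(Z, Z), add(add(SZ, Z), SSZ)))))))))
  step 29: S(S(S(S(S(S(add(add(S(add(Z, Z)), SSZ), mul(add(Z, Z), add(add(SZ, Z), SSZ)))))))))
  step 30: S(S(S(S(S(S(add(S(add(add(Z, Z), SSZ)), mul(add(Z, Z), add(add(SZ, Z), SSZ)))))))))
  step 31: S(S(S(S(S(S(S(add(add(add(Z, Z), SSZ), mul(add(Z, Z), add(add(SZ, Z), SSZ))))))))))
  step 32: S(S(S(S(S(S(S(add(add(Z, SSZ), mul(add(Z, Z), add(add(SZ, Z), SSZ))))))))))
  step 33: S(S(S(S(S(S(S(add(SSZ, mul(add(Z, Z), add(add(SZ, Z), SSZ))))))))))
  step 34: S(S(S(S(S(S(S(S(add(SZ, mul(add(Z, Z), add(add(SZ, Z), SSZ)))))))))))
  step 35: S(S(S(S(S(S(S(S(S(add(Z, mul(add(Z, Z), add(add(SZ, Z), SSZ))))))))))))
  step 36: S(S(S(S(S(S(S(S(S(mul(add(Z, Z), add(add(SZ, Z), SSZ)))))))))))
  step 37: S(S(S(S(S(S(S(S(S(mul(Z, add(add(SZ, Z), SSZ)))))))))))
  step 38: S^9(Z)

Term B:
  start: add(S^4(Z), mul(SSZ, Z))
  step 1: S(add(SSSZ, mul(SSZ, Z)))
  step 2: S(S(add(SSZ, mul(SSZ, Z))))
  step 3: S(S(S(add(SZ, mul(SSZ, Z)))))
  step 4: S(S(S(S(add(Z, mul(SSZ, Z))))))
  step 5: S(S(S(S(mul(SSZ, Z)))))
  step 6: S(S(S(S(add(Z, mul(SZ, Z))))))
  step 7: S(S(S(S(mul(SZ, Z)))))
  step 8: S(S(S(S(add(Z, mul(Z, Z))))))
  step 9: S(S(S(S(mul(Z, Z)))))
  step 10: S^4(Z)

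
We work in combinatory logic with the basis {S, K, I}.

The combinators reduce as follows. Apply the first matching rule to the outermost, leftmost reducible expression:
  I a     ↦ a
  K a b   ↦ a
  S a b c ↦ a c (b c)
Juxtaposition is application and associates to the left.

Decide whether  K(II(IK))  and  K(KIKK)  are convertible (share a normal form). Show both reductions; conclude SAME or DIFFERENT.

Term A:
  start: K(II(IK))
  step 1: K(I(IK))
  step 2: K(IK)
  step 3: KK

Term B:
  start: K(KIKK)
  step 1: K(IK)
  step 2: KK

Answer: SAME — A ⇓ KK, B ⇓ KK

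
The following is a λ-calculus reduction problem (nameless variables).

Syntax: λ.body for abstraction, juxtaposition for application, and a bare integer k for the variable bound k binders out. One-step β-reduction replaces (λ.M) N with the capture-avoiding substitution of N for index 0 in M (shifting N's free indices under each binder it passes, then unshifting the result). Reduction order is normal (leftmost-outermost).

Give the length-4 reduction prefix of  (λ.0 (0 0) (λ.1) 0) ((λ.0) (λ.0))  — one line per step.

Answer: after 4 steps: (λ.0) ((λ.0) (λ.0)) (λ.(λ.0) (λ.0)) ((λ.0) (λ.0))

Derivation:
  start: (λ.0 (0 0) (λ.1) 0) ((λ.0) (λ.0))
  step 1: (λ.0) (λ.0) ((λ.0) (λ.0) ((λ.0) (λ.0))) (λ.(λ.0) (λ.0)) ((λ.0) (λ.0))
  step 2: (λ.0) ((λ.0) (λ.0) ((λ.0) (λ.0))) (λ.(λ.0) (λ.0)) ((λ.0) (λ.0))
  step 3: (λ.0) (λ.0) ((λ.0) (λ.0)) (λ.(λ.0) (λ.0)) ((λ.0) (λ.0))
  step 4: (λ.0) ((λ.0) (λ.0)) (λ.(λ.0) (λ.0)) ((λ.0) (λ.0))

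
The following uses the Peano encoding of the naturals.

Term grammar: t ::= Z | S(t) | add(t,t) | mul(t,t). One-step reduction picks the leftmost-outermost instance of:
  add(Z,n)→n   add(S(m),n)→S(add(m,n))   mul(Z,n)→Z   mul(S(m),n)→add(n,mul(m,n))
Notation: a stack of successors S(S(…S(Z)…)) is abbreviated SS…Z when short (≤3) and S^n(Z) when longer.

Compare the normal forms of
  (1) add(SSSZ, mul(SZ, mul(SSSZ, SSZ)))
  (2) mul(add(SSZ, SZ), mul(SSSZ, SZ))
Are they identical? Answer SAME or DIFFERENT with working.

Answer: SAME — A ⇓ S^9(Z), B ⇓ S^9(Z)

Derivation:
Term A:
  start: add(SSSZ, mul(SZ, mul(SSSZ, SSZ)))
  [1] S(add(SSZ, mul(SZ, mul(SSSZ, SSZ))))
  [2] S(S(add(SZ, mul(SZ, mul(SSSZ, SSZ)))))
  [3] S(S(S(add(Z, mul(SZ, mul(SSSZ, SSZ))))))
  [4] S(S(S(mul(SZ, mul(SSSZ, SSZ)))))
  [5] S(S(S(add(mul(SSSZ, SSZ), mul(Z, mul(SSSZ, SSZ))))))
  [6] S(S(S(add(add(SSZ, mul(SSZ, SSZ)), mul(Z, mul(SSSZ, SSZ))))))
  [7] S(S(S(add(S(add(SZ, mul(SSZ, SSZ))), mul(Z, mul(SSSZ, SSZ))))))
  [8] S(S(S(S(add(add(SZ, mul(SSZ, SSZ)), mul(Z, mul(SSSZ, SSZ)))))))
  [9] S(S(S(S(add(S(add(Z, mul(SSZ, SSZ))), mul(Z, mul(SSSZ, SSZ)))))))
  [10] S(S(S(S(S(add(add(Z, mul(SSZ, SSZ)), mul(Z, mul(SSSZ, SSZ))))))))
  [11] S(S(S(S(S(add(mul(SSZ, SSZ), mul(Z, mul(SSSZ, SSZ))))))))
  [12] S(S(S(S(S(add(add(SSZ, mul(SZ, SSZ)), mul(Z, mul(SSSZ, SSZ))))))))
  [13] S(S(S(S(S(add(S(add(SZ, mul(SZ, SSZ))), mul(Z, mul(SSSZ, SSZ))))))))
  [14] S(S(S(S(S(S(add(add(SZ, mul(SZ, SSZ)), mul(Z, mul(SSSZ, SSZ)))))))))
  [15] S(S(S(S(S(S(add(S(add(Z, mul(SZ, SSZ))), mul(Z, mul(SSSZ, SSZ)))))))))
  [16] S(S(S(S(S(S(S(add(add(Z, mul(SZ, SSZ)), mul(Z, mul(SSSZ, SSZ))))))))))
  [17] S(S(S(S(S(S(S(add(mul(SZ, SSZ), mul(Z, mul(SSSZ, SSZ))))))))))
  [18] S(S(S(S(S(S(S(add(add(SSZ, mul(Z, SSZ)), mul(Z, mul(SSSZ, SSZ))))))))))
  [19] S(S(S(S(S(S(S(add(S(add(SZ, mul(Z, SSZ))), mul(Z, mul(SSSZ, SSZ))))))))))
  [20] S(S(S(S(S(S(S(S(add(add(SZ, mul(Z, SSZ)), mul(Z, mul(SSSZ, SSZ)))))))))))
  [21] S(S(S(S(S(S(S(S(add(S(add(Z, mul(Z, SSZ))), mul(Z, mul(SSSZ, SSZ)))))))))))
  [22] S(S(S(S(S(S(S(S(S(add(add(Z, mul(Z, SSZ)), mul(Z, mul(SSSZ, SSZ))))))))))))
  [23] S(S(S(S(S(S(S(S(S(add(mul(Z, SSZ), mul(Z, mul(SSSZ, SSZ))))))))))))
  [24] S(S(S(S(S(S(S(S(S(add(Z, mul(Z, mul(SSSZ, SSZ))))))))))))
  [25] S(S(S(S(S(S(S(S(S(mul(Z, mul(SSSZ, SSZ)))))))))))
  [26] S^9(Z)

Term B:
  start: mul(add(SSZ, SZ), mul(SSSZ, SZ))
  [1] mul(S(add(SZ, SZ)), mul(SSSZ, SZ))
  [2] add(mul(SSSZ, SZ), mul(add(SZ, SZ), mul(SSSZ, SZ)))
  [3] add(add(SZ, mul(SSZ, SZ)), mul(add(SZ, SZ), mul(SSSZ, SZ)))
  [4] add(S(add(Z, mul(SSZ, SZ))), mul(add(SZ, SZ), mul(SSSZ, SZ)))
  [5] S(add(add(Z, mul(SSZ, SZ)), mul(add(SZ, SZ), mul(SSSZ, SZ))))
  [6] S(add(mul(SSZ, SZ), mul(add(SZ, SZ), mul(SSSZ, SZ))))
  [7] S(add(add(SZ, mul(SZ, SZ)), mul(add(SZ, SZ), mul(SSSZ, SZ))))
  [8] S(add(S(add(Z, mul(SZ, SZ))), mul(add(SZ, SZ), mul(SSSZ, SZ))))
  [9] S(S(add(add(Z, mul(SZ, SZ)), mul(add(SZ, SZ), mul(SSSZ, SZ)))))
  [10] S(S(add(mul(SZ, SZ), mul(add(SZ, SZ), mul(SSSZ, SZ)))))
  [11] S(S(add(add(SZ, mul(Z, SZ)), mul(add(SZ, SZ), mul(SSSZ, SZ)))))
  [12] S(S(add(S(add(Z, mul(Z, SZ))), mul(add(SZ, SZ), mul(SSSZ, SZ)))))
  [13] S(S(S(add(add(Z, mul(Z, SZ)), mul(add(SZ, SZ), mul(SSSZ, SZ))))))
  [14] S(S(S(add(mul(Z, SZ), mul(add(SZ, SZ), mul(SSSZ, SZ))))))
  [15] S(S(S(add(Z, mul(add(SZ, SZ), mul(SSSZ, SZ))))))
  [16] S(S(S(mul(add(SZ, SZ), mul(SSSZ, SZ)))))
  [17] S(S(S(mul(S(add(Z, SZ)), mul(SSSZ, SZ)))))
  [18] S(S(S(add(mul(SSSZ, SZ), mul(add(Z, SZ), mul(SSSZ, SZ))))))
  [19] S(S(S(add(add(SZ, mul(SSZ, SZ)), mul(add(Z, SZ), mul(SSSZ, SZ))))))
  [20] S(S(S(add(S(add(Z, mul(SSZ, SZ))), mul(add(Z, SZ), mul(SSSZ, SZ))))))
  [21] S(S(S(S(add(add(Z, mul(SSZ, SZ)), mul(add(Z, SZ), mul(SSSZ, SZ)))))))
  [22] S(S(S(S(add(mul(SSZ, SZ), mul(add(Z, SZ), mul(SSSZ, SZ)))))))
  [23] S(S(S(S(add(add(SZ, mul(SZ, SZ)), mul(add(Z, SZ), mul(SSSZ, SZ)))))))
  [24] S(S(S(S(add(S(add(Z, mul(SZ, SZ))), mul(add(Z, SZ), mul(SSSZ, SZ)))))))
  [25] S(S(S(S(S(add(add(Z, mul(SZ, SZ)), mul(add(Z, SZ), mul(SSSZ, SZ))))))))
  [26] S(S(S(S(S(add(mul(SZ, SZ), mul(add(Z, SZ), mul(SSSZ, SZ))))))))
  [27] S(S(S(S(S(add(add(SZ, mul(Z, SZ)), mul(add(Z, SZ), mul(SSSZ, SZ))))))))
  [28] S(S(S(S(S(add(S(add(Z, mul(Z, SZ))), mul(add(Z, SZ), mul(SSSZ, SZ))))))))
  [29] S(S(S(S(S(S(add(add(Z, mul(Z, SZ)), mul(add(Z, SZ), mul(SSSZ, SZ)))))))))
  [30] S(S(S(S(S(S(add(mul(Z, SZ), mul(add(Z, SZ), mul(SSSZ, SZ)))))))))
  [31] S(S(S(S(S(S(add(Z, mul(add(Z, SZ), mul(SSSZ, SZ)))))))))
  [32] S(S(S(S(S(S(mul(add(Z, SZ), mul(SSSZ, SZ))))))))
  [33] S(S(S(S(S(S(mul(SZ, mul(SSSZ, SZ))))))))
  [34] S(S(S(S(S(S(add(mul(SSSZ, SZ), mul(Z, mul(SSSZ, SZ)))))))))
  [35] S(S(S(S(S(S(add(add(SZ, mul(SSZ, SZ)), mul(Z, mul(SSSZ, SZ)))))))))
  [36] S(S(S(S(S(S(add(S(add(Z, mul(SSZ, SZ))), mul(Z, mul(SSSZ, SZ)))))))))
  [37] S(S(S(S(S(S(S(add(add(Z, mul(SSZ, SZ)), mul(Z, mul(SSSZ, SZ))))))))))
  [38] S(S(S(S(S(S(S(add(mul(SSZ, SZ), mul(Z, mul(SSSZ, SZ))))))))))
  [39] S(S(S(S(S(S(S(add(add(SZ, mul(SZ, SZ)), mul(Z, mul(SSSZ, SZ))))))))))
  [40] S(S(S(S(S(S(S(add(S(add(Z, mul(SZ, SZ))), mul(Z, mul(SSSZ, SZ))))))))))
  [41] S(S(S(S(S(S(S(S(add(add(Z, mul(SZ, SZ)), mul(Z, mul(SSSZ, SZ)))))))))))
  [42] S(S(S(S(S(S(S(S(add(mul(SZ, SZ), mul(Z, mul(SSSZ, SZ)))))))))))
  [43] S(S(S(S(S(S(S(S(add(add(SZ, mul(Z, SZ)), mul(Z, mul(SSSZ, SZ)))))))))))
  [44] S(S(S(S(S(S(S(S(add(S(add(Z, mul(Z, SZ))), mul(Z, mul(SSSZ, SZ)))))))))))
  [45] S(S(S(S(S(S(S(S(S(add(add(Z, mul(Z, SZ)), mul(Z, mul(SSSZ, SZ))))))))))))
  [46] S(S(S(S(S(S(S(S(S(add(mul(Z, SZ), mul(Z, mul(SSSZ, SZ))))))))))))
  [47] S(S(S(S(S(S(S(S(S(add(Z, mul(Z, mul(SSSZ, SZ))))))))))))
  [48] S(S(S(S(S(S(S(S(S(mul(Z, mul(SSSZ, SZ)))))))))))
  [49] S^9(Z)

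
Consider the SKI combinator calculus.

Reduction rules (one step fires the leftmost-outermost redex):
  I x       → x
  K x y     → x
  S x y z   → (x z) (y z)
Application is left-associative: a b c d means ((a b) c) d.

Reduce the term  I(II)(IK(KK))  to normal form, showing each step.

Answer: normal form = K(KK)  (in 4 steps)

Working:
  start: I(II)(IK(KK))
  step 1: II(IK(KK))
  step 2: I(IK(KK))
  step 3: IK(KK)
  step 4: K(KK)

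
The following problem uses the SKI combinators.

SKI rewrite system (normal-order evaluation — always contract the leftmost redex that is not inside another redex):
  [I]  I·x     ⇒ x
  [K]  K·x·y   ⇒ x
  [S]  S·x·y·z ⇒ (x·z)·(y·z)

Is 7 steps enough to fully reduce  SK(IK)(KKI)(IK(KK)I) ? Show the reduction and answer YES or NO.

Answer: YES — reaches normal form K(KK) in 5 ≤ 7 steps

Working:
  start: SK(IK)(KKI)(IK(KK)I)
  step 1: K(KKI)(IK(KKI))(IK(KK)I)
  step 2: KKI(IK(KK)I)
  step 3: K(IK(KK)I)
  step 4: K(K(KK)I)
  step 5: K(KK)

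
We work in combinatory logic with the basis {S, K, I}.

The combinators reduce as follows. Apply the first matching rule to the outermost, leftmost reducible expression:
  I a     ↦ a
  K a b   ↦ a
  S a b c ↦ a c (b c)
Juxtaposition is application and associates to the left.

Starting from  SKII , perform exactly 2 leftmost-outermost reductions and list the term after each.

  start: SKII
  [1] KI(II)
  [2] I

Answer: after 2 steps: I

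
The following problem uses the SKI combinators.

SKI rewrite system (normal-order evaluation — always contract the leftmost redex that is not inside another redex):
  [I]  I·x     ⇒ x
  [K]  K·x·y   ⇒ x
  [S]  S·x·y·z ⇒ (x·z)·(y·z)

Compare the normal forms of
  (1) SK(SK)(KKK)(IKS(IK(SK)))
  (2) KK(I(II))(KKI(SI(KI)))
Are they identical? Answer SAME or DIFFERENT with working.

Term A:
  start: SK(SK)(KKK)(IKS(IK(SK)))
  →1  K(KKK)(SK(KKK))(IKS(IK(SK)))
  →2  KKK(IKS(IK(SK)))
  →3  K(IKS(IK(SK)))
  →4  K(KS(IK(SK)))
  →5  KS

Term B:
  start: KK(I(II))(KKI(SI(KI)))
  →1  K(KKI(SI(KI)))
  →2  K(K(SI(KI)))

Answer: DIFFERENT — A ⇓ KS, B ⇓ K(K(SI(KI)))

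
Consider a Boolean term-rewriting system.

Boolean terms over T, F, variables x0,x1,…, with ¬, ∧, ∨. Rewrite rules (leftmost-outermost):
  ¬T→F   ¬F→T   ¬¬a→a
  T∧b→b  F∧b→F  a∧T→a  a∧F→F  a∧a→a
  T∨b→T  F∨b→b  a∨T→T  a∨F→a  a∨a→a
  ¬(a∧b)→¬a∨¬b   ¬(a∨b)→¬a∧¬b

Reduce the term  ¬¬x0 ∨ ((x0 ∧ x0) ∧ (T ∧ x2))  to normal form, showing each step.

Answer: normal form = x0 ∨ (x0 ∧ x2)  (in 3 steps)

Reduction:
  start: ¬¬x0 ∨ ((x0 ∧ x0) ∧ (T ∧ x2))
  step 1: x0 ∨ ((x0 ∧ x0) ∧ (T ∧ x2))
  step 2: x0 ∨ (x0 ∧ (T ∧ x2))
  step 3: x0 ∨ (x0 ∧ x2)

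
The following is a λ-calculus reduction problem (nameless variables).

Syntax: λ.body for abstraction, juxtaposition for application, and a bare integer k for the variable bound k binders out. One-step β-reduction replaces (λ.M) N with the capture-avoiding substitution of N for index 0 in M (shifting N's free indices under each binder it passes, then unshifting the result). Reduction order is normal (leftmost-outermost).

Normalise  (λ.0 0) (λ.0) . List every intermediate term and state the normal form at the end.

Answer: normal form = λ.0  (in 2 steps)

Derivation:
  start: (λ.0 0) (λ.0)
  [1] (λ.0) (λ.0)
  [2] λ.0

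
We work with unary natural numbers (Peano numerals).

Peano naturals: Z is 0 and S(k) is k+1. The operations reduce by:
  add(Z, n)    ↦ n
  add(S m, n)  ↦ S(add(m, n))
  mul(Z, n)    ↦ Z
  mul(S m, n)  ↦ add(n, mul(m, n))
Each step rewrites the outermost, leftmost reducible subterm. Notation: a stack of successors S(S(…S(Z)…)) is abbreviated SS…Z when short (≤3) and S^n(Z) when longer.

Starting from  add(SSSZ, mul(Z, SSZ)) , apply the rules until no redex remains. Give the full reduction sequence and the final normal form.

Answer: normal form = SSSZ  (in 5 steps)

Working:
  start: add(SSSZ, mul(Z, SSZ))
  step 1: S(add(SSZ, mul(Z, SSZ)))
  step 2: S(S(add(SZ, mul(Z, SSZ))))
  step 3: S(S(S(add(Z, mul(Z, SSZ)))))
  step 4: S(S(S(mul(Z, SSZ))))
  step 5: SSSZ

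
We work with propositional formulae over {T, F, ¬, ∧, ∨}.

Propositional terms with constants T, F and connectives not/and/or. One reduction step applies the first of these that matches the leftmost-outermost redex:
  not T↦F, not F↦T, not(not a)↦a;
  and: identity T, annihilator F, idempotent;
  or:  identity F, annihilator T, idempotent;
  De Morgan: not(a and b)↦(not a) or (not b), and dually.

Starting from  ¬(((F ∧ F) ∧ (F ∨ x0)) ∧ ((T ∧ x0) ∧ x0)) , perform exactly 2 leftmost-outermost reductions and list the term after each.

Answer: after 2 steps: (¬(F ∧ F) ∨ ¬(F ∨ x0)) ∨ ¬((T ∧ x0) ∧ x0)

Working:
  start: ¬(((F ∧ F) ∧ (F ∨ x0)) ∧ ((T ∧ x0) ∧ x0))
  [1] ¬((F ∧ F) ∧ (F ∨ x0)) ∨ ¬((T ∧ x0) ∧ x0)
  [2] (¬(F ∧ F) ∨ ¬(F ∨ x0)) ∨ ¬((T ∧ x0) ∧ x0)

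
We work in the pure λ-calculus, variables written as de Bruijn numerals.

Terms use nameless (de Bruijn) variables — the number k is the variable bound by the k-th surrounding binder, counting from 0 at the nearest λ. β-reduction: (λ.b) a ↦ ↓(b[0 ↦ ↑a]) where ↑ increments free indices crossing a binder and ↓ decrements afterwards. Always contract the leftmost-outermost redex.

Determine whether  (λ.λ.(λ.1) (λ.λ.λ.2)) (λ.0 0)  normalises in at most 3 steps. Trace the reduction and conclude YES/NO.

Answer: YES — reaches normal form λ.0 in 2 ≤ 3 steps

Derivation:
  start: (λ.λ.(λ.1) (λ.λ.λ.2)) (λ.0 0)
  [1] λ.(λ.1) (λ.λ.λ.2)
  [2] λ.0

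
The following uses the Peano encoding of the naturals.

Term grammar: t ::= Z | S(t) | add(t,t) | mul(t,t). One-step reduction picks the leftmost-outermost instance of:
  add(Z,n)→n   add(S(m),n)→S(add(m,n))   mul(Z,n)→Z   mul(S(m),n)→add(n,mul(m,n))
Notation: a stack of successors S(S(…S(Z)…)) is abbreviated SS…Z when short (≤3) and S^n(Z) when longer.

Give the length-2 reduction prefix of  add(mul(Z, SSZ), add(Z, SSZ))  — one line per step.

Answer: after 2 steps: add(Z, SSZ)

Working:
  start: add(mul(Z, SSZ), add(Z, SSZ))
  step 1: add(Z, add(Z, SSZ))
  step 2: add(Z, SSZ)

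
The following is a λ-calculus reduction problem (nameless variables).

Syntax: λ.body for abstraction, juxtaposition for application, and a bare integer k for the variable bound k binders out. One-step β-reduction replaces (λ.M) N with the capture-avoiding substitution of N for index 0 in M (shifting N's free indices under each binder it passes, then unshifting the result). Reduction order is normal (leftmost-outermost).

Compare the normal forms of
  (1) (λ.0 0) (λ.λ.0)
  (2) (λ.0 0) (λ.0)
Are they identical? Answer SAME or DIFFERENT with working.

Term A:
  start: (λ.0 0) (λ.λ.0)
  →1  (λ.λ.0) (λ.λ.0)
  →2  λ.0

Term B:
  start: (λ.0 0) (λ.0)
  →1  (λ.0) (λ.0)
  →2  λ.0

Answer: SAME — A ⇓ λ.0, B ⇓ λ.0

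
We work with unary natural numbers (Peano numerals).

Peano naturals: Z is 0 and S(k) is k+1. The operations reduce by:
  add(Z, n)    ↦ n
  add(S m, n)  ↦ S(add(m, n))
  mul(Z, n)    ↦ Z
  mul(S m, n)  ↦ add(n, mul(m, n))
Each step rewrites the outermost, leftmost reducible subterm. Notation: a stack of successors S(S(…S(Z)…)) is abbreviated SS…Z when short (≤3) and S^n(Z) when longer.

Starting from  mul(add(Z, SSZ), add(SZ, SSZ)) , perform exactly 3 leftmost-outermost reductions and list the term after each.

  start: mul(add(Z, SSZ), add(SZ, SSZ))
  step 1: mul(SSZ, add(SZ, SSZ))
  step 2: add(add(SZ, SSZ), mul(SZ, add(SZ, SSZ)))
  step 3: add(S(add(Z, SSZ)), mul(SZ, add(SZ, SSZ)))

Answer: after 3 steps: add(S(add(Z, SSZ)), mul(SZ, add(SZ, SSZ)))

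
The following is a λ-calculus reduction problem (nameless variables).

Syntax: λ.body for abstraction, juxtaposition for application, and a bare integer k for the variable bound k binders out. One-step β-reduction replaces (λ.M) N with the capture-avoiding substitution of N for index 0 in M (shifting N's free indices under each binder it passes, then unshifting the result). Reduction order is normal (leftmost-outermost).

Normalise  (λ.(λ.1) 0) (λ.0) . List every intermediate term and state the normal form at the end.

Answer: normal form = λ.0  (in 2 steps)

Reduction:
  start: (λ.(λ.1) 0) (λ.0)
  step 1: (λ.λ.0) (λ.0)
  step 2: λ.0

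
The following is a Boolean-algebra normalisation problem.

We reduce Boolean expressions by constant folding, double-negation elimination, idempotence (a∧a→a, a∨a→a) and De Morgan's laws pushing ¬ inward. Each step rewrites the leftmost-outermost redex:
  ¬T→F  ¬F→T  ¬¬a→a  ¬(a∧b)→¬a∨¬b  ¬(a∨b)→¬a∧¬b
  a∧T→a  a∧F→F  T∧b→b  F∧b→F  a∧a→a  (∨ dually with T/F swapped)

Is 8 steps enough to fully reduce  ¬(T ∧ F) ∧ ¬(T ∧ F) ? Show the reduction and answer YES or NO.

Answer: YES — reaches normal form T in 5 ≤ 8 steps

Working:
  start: ¬(T ∧ F) ∧ ¬(T ∧ F)
  →1  ¬(T ∧ F)
  →2  ¬T ∨ ¬F
  →3  F ∨ ¬F
  →4  ¬F
  →5  T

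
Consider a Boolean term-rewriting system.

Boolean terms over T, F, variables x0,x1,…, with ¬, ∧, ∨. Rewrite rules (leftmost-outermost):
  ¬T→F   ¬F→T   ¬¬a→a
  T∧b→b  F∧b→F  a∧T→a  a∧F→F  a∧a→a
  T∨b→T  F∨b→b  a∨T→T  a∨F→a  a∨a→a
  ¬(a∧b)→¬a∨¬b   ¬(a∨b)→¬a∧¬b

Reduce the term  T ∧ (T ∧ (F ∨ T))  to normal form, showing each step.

  start: T ∧ (T ∧ (F ∨ T))
  [1] T ∧ (F ∨ T)
  [2] F ∨ T
  [3] T

Answer: normal form = T  (in 3 steps)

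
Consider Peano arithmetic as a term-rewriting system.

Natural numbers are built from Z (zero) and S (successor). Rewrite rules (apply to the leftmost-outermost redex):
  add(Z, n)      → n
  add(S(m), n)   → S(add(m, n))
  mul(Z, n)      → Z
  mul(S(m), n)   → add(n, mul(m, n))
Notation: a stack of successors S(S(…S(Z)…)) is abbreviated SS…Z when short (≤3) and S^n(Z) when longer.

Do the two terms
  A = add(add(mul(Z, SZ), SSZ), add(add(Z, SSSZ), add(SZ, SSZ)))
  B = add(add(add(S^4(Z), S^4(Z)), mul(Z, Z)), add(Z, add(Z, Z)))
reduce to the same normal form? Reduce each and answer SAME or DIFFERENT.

Term A:
  start: add(add(mul(Z, SZ), SSZ), add(add(Z, SSSZ), add(SZ, SSZ)))
  →1  add(add(Z, SSZ), add(add(Z, SSSZ), add(SZ, SSZ)))
  →2  add(SSZ, add(add(Z, SSSZ), add(SZ, SSZ)))
  →3  S(add(SZ, add(add(Z, SSSZ), add(SZ, SSZ))))
  →4  S(S(add(Z, add(add(Z, SSSZ), add(SZ, SSZ)))))
  →5  S(S(add(add(Z, SSSZ), add(SZ, SSZ))))
  →6  S(S(add(SSSZ, add(SZ, SSZ))))
  →7  S(S(S(add(SSZ, add(SZ, SSZ)))))
  →8  S(S(S(S(add(SZ, add(SZ, SSZ))))))
  →9  S(S(S(S(S(add(Z, add(SZ, SSZ)))))))
  →10  S(S(S(S(S(add(SZ, SSZ))))))
  →11  S(S(S(S(S(S(add(Z, SSZ)))))))
  →12  S^8(Z)

Term B:
  start: add(add(add(S^4(Z), S^4(Z)), mul(Z, Z)), add(Z, add(Z, Z)))
  →1  add(add(S(add(SSSZ, S^4(Z))), mul(Z, Z)), add(Z, add(Z, Z)))
  →2  add(S(add(add(SSSZ, S^4(Z)), mul(Z, Z))), add(Z, add(Z, Z)))
  →3  S(add(add(add(SSSZ, S^4(Z)), mul(Z, Z)), add(Z, add(Z, Z))))
  →4  S(add(add(S(add(SSZ, S^4(Z))), mul(Z, Z)), add(Z, add(Z, Z))))
  →5  S(add(S(add(add(SSZ, S^4(Z)), mul(Z, Z))), add(Z, add(Z, Z))))
  →6  S(S(add(add(add(SSZ, S^4(Z)), mul(Z, Z)), add(Z, add(Z, Z)))))
  →7  S(S(add(add(S(add(SZ, S^4(Z))), mul(Z, Z)), add(Z, add(Z, Z)))))
  →8  S(S(add(S(add(add(SZ, S^4(Z)), mul(Z, Z))), add(Z, add(Z, Z)))))
  →9  S(S(S(add(add(add(SZ, S^4(Z)), mul(Z, Z)), add(Z, add(Z, Z))))))
  →10  S(S(S(add(add(S(add(Z, S^4(Z))), mul(Z, Z)), add(Z, add(Z, Z))))))
  →11  S(S(S(add(S(add(add(Z, S^4(Z)), mul(Z, Z))), add(Z, add(Z, Z))))))
  →12  S(S(S(S(add(add(add(Z, S^4(Z)), mul(Z, Z)), add(Z, add(Z, Z)))))))
  →13  S(S(S(S(add(add(S^4(Z), mul(Z, Z)), add(Z, add(Z, Z)))))))
  →14  S(S(S(S(add(S(add(SSSZ, mul(Z, Z))), add(Z, add(Z, Z)))))))
  →15  S(S(S(S(S(add(add(SSSZ, mul(Z, Z)), add(Z, add(Z, Z))))))))
  →16  S(S(S(S(S(add(S(add(SSZ, mul(Z, Z))), add(Z, add(Z, Z))))))))
  →17  S(S(S(S(S(S(add(add(SSZ, mul(Z, Z)), add(Z, add(Z, Z)))))))))
  →18  S(S(S(S(S(S(add(S(add(SZ, mul(Z, Z))), add(Z, add(Z, Z)))))))))
  →19  S(S(S(S(S(S(S(add(add(SZ, mul(Z, Z)), add(Z, add(Z, Z))))))))))
  →20  S(S(S(S(S(S(S(add(S(add(Z, mul(Z, Z))), add(Z, add(Z, Z))))))))))
  →21  S(S(S(S(S(S(S(S(add(add(Z, mul(Z, Z)), add(Z, add(Z, Z)))))))))))
  →22  S(S(S(S(S(S(S(S(add(mul(Z, Z), add(Z, add(Z, Z)))))))))))
  →23  S(S(S(S(S(S(S(S(add(Z, add(Z, add(Z, Z)))))))))))
  →24  S(S(S(S(S(S(S(S(add(Z, add(Z, Z))))))))))
  →25  S(S(S(S(S(S(S(S(add(Z, Z)))))))))
  →26  S^8(Z)

Answer: SAME — A ⇓ S^8(Z), B ⇓ S^8(Z)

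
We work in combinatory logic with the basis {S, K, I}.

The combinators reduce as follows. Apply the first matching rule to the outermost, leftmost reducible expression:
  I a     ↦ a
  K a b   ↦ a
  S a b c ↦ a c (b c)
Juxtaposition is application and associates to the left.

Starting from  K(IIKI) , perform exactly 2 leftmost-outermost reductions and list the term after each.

  start: K(IIKI)
  →1  K(IKI)
  →2  K(KI)

Answer: after 2 steps: K(KI)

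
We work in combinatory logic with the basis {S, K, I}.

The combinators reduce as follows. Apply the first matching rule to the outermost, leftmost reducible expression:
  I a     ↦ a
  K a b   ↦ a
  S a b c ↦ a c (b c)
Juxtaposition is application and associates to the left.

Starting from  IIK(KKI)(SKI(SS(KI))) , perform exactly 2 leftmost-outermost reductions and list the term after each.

Answer: after 2 steps: K(KKI)(SKI(SS(KI)))

Derivation:
  start: IIK(KKI)(SKI(SS(KI)))
  step 1: IK(KKI)(SKI(SS(KI)))
  step 2: K(KKI)(SKI(SS(KI)))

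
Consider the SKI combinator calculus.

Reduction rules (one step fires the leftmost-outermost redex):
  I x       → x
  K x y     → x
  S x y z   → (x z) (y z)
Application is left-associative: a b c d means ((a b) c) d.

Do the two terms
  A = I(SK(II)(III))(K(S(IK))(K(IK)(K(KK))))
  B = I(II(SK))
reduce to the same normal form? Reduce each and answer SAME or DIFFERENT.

Answer: SAME — A ⇓ SK, B ⇓ SK

Reduction:
Term A:
  start: I(SK(II)(III))(K(S(IK))(K(IK)(K(KK))))
  [1] SK(II)(III)(K(S(IK))(K(IK)(K(KK))))
  [2] K(III)(II(III))(K(S(IK))(K(IK)(K(KK))))
  [3] III(K(S(IK))(K(IK)(K(KK))))
  [4] II(K(S(IK))(K(IK)(K(KK))))
  [5] I(K(S(IK))(K(IK)(K(KK))))
  [6] K(S(IK))(K(IK)(K(KK)))
  [7] S(IK)
  [8] SK

Term B:
  start: I(II(SK))
  [1] II(SK)
  [2] I(SK)
  [3] SK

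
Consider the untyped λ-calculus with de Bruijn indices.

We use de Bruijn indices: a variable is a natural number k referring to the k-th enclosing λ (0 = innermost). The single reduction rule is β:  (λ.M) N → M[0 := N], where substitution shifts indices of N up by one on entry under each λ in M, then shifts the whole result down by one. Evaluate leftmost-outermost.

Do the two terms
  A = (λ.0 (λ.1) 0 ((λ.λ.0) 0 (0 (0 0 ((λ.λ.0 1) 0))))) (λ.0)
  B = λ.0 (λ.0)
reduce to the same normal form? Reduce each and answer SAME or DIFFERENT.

Answer: SAME — A ⇓ λ.0 (λ.0), B ⇓ λ.0 (λ.0)

Working:
Term A:
  start: (λ.0 (λ.1) 0 ((λ.λ.0) 0 (0 (0 0 ((λ.λ.0 1) 0))))) (λ.0)
  →1  (λ.0) (λ.λ.0) (λ.0) ((λ.λ.0) (λ.0) ((λ.0) ((λ.0) (λ.0) ((λ.λ.0 1) (λ.0)))))
  →2  (λ.λ.0) (λ.0) ((λ.λ.0) (λ.0) ((λ.0) ((λ.0) (λ.0) ((λ.λ.0 1) (λ.0)))))
  →3  (λ.0) ((λ.λ.0) (λ.0) ((λ.0) ((λ.0) (λ.0) ((λ.λ.0 1) (λ.0)))))
  →4  (λ.λ.0) (λ.0) ((λ.0) ((λ.0) (λ.0) ((λ.λ.0 1) (λ.0))))
  →5  (λ.0) ((λ.0) ((λ.0) (λ.0) ((λ.λ.0 1) (λ.0))))
  →6  (λ.0) ((λ.0) (λ.0) ((λ.λ.0 1) (λ.0)))
  →7  (λ.0) (λ.0) ((λ.λ.0 1) (λ.0))
  →8  (λ.0) ((λ.λ.0 1) (λ.0))
  →9  (λ.λ.0 1) (λ.0)
  →10  λ.0 (λ.0)

Term B:
  start: λ.0 (λ.0)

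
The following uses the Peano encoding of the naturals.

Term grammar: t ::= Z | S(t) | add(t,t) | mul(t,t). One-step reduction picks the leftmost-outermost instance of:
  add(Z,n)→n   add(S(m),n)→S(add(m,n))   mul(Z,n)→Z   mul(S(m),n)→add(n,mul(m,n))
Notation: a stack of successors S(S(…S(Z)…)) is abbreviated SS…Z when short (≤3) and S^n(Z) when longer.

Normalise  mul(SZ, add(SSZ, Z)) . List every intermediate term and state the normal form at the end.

Answer: normal form = SSZ  (in 8 steps)

Working:
  start: mul(SZ, add(SSZ, Z))
  [1] add(add(SSZ, Z), mul(Z, add(SSZ, Z)))
  [2] add(S(add(SZ, Z)), mul(Z, add(SSZ, Z)))
  [3] S(add(add(SZ, Z), mul(Z, add(SSZ, Z))))
  [4] S(add(S(add(Z, Z)), mul(Z, add(SSZ, Z))))
  [5] S(S(add(add(Z, Z), mul(Z, add(SSZ, Z)))))
  [6] S(S(add(Z, mul(Z, add(SSZ, Z)))))
  [7] S(S(mul(Z, add(SSZ, Z))))
  [8] SSZ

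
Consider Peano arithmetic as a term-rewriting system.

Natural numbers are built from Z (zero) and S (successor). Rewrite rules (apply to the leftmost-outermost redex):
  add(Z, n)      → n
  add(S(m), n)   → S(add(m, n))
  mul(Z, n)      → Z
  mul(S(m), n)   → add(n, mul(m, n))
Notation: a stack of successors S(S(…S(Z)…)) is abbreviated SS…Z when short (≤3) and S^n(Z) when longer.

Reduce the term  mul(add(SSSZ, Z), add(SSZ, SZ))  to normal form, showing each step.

  start: mul(add(SSSZ, Z), add(SSZ, SZ))
  →1  mul(S(add(SSZ, Z)), add(SSZ, SZ))
  →2  add(add(SSZ, SZ), mul(add(SSZ, Z), add(SSZ, SZ)))
  →3  add(S(add(SZ, SZ)), mul(add(SSZ, Z), add(SSZ, SZ)))
  →4  S(add(add(SZ, SZ), mul(add(SSZ, Z), add(SSZ, SZ))))
  →5  S(add(S(add(Z, SZ)), mul(add(SSZ, Z), add(SSZ, SZ))))
  →6  S(S(add(add(Z, SZ), mul(add(SSZ, Z), add(SSZ, SZ)))))
  →7  S(S(add(SZ, mul(add(SSZ, Z), add(SSZ, SZ)))))
  →8  S(S(S(add(Z, mul(add(SSZ, Z), add(SSZ, SZ))))))
  →9  S(S(S(mul(add(SSZ, Z), add(SSZ, SZ)))))
  →10  S(S(S(mul(S(add(SZ, Z)), add(SSZ, SZ)))))
  →11  S(S(S(add(add(SSZ, SZ), mul(add(SZ, Z), add(SSZ, SZ))))))
  →12  S(S(S(add(S(add(SZ, SZ)), mul(add(SZ, Z), add(SSZ, SZ))))))
  →13  S(S(S(S(add(add(SZ, SZ), mul(add(SZ, Z), add(SSZ, SZ)))))))
  →14  S(S(S(S(add(S(add(Z, SZ)), mul(add(SZ, Z), add(SSZ, SZ)))))))
  →15  S(S(S(S(S(add(add(Z, SZ), mul(add(SZ, Z), add(SSZ, SZ))))))))
  →16  S(S(S(S(S(add(SZ, mul(add(SZ, Z), add(SSZ, SZ))))))))
  →17  S(S(S(S(S(S(add(Z, mul(add(SZ, Z), add(SSZ, SZ)))))))))
  →18  S(S(S(S(S(S(mul(add(SZ, Z), add(SSZ, SZ))))))))
  →19  S(S(S(S(S(S(mul(S(add(Z, Z)), add(SSZ, SZ))))))))
  →20  S(S(S(S(S(S(add(add(SSZ, SZ), mul(add(Z, Z), add(SSZ, SZ)))))))))
  →21  S(S(S(S(S(S(add(S(add(SZ, SZ)), mul(add(Z, Z), add(SSZ, SZ)))))))))
  →22  S(S(S(S(S(S(S(add(add(SZ, SZ), mul(add(Z, Z), add(SSZ, SZ))))))))))
  →23  S(S(S(S(S(S(S(add(S(add(Z, SZ)), mul(add(Z, Z), add(SSZ, SZ))))))))))
  →24  S(S(S(S(S(S(S(S(add(add(Z, SZ), mul(add(Z, Z), add(SSZ, SZ)))))))))))
  →25  S(S(S(S(S(S(S(S(add(SZ, mul(add(Z, Z), add(SSZ, SZ)))))))))))
  →26  S(S(S(S(S(S(S(S(S(add(Z, mul(add(Z, Z), add(SSZ, SZ))))))))))))
  →27  S(S(S(S(S(S(S(S(S(mul(add(Z, Z), add(SSZ, SZ)))))))))))
  →28  S(S(S(S(S(S(S(S(S(mul(Z, add(SSZ, SZ)))))))))))
  →29  S^9(Z)

Answer: normal form = S^9(Z)  (in 29 steps)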